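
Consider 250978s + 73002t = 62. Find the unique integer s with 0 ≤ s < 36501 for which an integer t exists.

11807

Euclid: 250978 = 3·73002 + 31972; 73002 = 2·31972 + 9058; 31972 = 3·9058 + 4798; 9058 = 1·4798 + 4260; 4798 = 1·4260 + 538; 4260 = 7·538 + 494; 538 = 1·494 + 44; 494 = 11·44 + 10; 44 = 4·10 + 4; 10 = 2·4 + 2; 4 = 2·2 + 0 → gcd = 2; 62 = 2·31.
Back-substitution yields 250978·(-14926) + 73002·(51315) = 2, so one solution is s = -14926·31 = -462706, t = 51315·31 = 1590765.
Solutions in s differ by 73002/2 = 36501; the one in [0, 36501) is -462706 mod 36501 = 11807.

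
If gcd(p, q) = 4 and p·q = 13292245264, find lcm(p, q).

3323061316

For any two positive integers, gcd × lcm equals their product. Hence lcm = 13292245264 / 4 = 3323061316.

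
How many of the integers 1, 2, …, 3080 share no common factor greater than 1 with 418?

1326

418 = 2·11·19. Inclusion–exclusion on these primes:
3080 − ⌊3080/2⌋ − ⌊3080/11⌋ − ⌊3080/19⌋ + ⌊3080/22⌋ + ⌊3080/38⌋ + ⌊3080/209⌋ − ⌊3080/418⌋ = 1326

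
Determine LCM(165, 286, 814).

158730

lcm(165, 286) = 165·286/gcd = 47190/11 = 4290
lcm(4290, 814) = 4290·814/gcd = 3492060/22 = 158730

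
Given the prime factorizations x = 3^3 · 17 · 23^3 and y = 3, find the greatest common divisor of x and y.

3

min exponent per shared prime: 3 = 3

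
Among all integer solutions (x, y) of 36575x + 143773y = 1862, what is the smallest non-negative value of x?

515

gcd(36575, 143773) = 133 (Euclid: 143773 = 3·36575 + 34048; 36575 = 1·34048 + 2527; 34048 = 13·2527 + 1197; 2527 = 2·1197 + 133; 1197 = 9·133 + 0), and 133 | 1862.
Extended Euclid: 36575·(114) + 143773·(-29) = 133. Scale by 14: x₀ = 1596.
General solution x = x₀ + 1081t; reducing mod 1081 gives x = 515 (and y = -131).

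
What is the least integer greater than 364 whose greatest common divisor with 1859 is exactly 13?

1859 = 13·143. Any k with gcd(k, 1859) = 13 is a multiple of 13, say 13s, with s coprime to 143.
Need s > 364/13, so s ≥ 29. First s ≥ 29 with gcd(s, 143) = 1 is s = 29. Thus k = 13·29 = 377.

377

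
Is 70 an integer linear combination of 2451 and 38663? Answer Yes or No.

gcd(2451, 38663): 38663 = 15·2451 + 1898; 2451 = 1·1898 + 553; 1898 = 3·553 + 239; 553 = 2·239 + 75; 239 = 3·75 + 14; 75 = 5·14 + 5; 14 = 2·5 + 4; 5 = 1·4 + 1; 4 = 4·1 + 0 → 1
1 divides 70, so a solution exists.

Yes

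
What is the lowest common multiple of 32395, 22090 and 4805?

32395 = 5 · 11 · 19 · 31; 22090 = 2 · 5 · 47²; 4805 = 5 · 31²
lcm takes max exponent of each prime: 2 · 5 · 11 · 19 · 31² · 47² = 4436754410

4436754410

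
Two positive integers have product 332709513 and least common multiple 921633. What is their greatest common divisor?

361

gcd·lcm = product, so gcd = 332709513/921633 = 361.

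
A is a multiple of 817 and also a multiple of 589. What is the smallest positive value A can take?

gcd first: 817 = 1·589 + 228; 589 = 2·228 + 133; 228 = 1·133 + 95; 133 = 1·95 + 38; 95 = 2·38 + 19; 38 = 2·19 + 0 → gcd = 19
lcm = 817·589/gcd = 481213/19 = 25327

25327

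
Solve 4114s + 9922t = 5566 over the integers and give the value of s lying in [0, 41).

gcd(4114, 9922) = 242 (Euclid: 9922 = 2·4114 + 1694; 4114 = 2·1694 + 726; 1694 = 2·726 + 242; 726 = 3·242 + 0), and 242 | 5566.
Extended Euclid: 4114·(-12) + 9922·(5) = 242. Scale by 23: s₀ = -276.
General solution s = s₀ + 41k; reducing mod 41 gives s = 11 (and t = -4).

11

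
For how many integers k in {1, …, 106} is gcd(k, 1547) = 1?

78

Prime factors of 1547: 7, 13, 17. Count integers ≤ 106 divisible by none of them.
By inclusion–exclusion: 106 − ⌊106/7⌋ − ⌊106/13⌋ − ⌊106/17⌋ + ⌊106/91⌋ + ⌊106/119⌋ + ⌊106/221⌋ − ⌊106/1547⌋ = 78.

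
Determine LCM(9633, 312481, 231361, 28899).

9633 = 3 · 13² · 19; 312481 = 13² · 43²; 231361 = 13² · 37²; 28899 = 3² · 13² · 19
lcm takes max exponent of each prime: 3² · 13² · 19 · 37² · 43² = 73151489619

73151489619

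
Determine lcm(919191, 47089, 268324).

130734697548

919191 = 3 · 7² · 13² · 37; 47089 = 7² · 31²; 268324 = 2² · 7² · 37²
lcm takes max exponent of each prime: 2² · 3 · 7² · 13² · 31² · 37² = 130734697548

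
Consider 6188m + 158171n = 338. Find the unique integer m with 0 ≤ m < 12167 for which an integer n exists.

Reduce mod 158171: 6188m ≡ 338 (mod 158171). With g = gcd(6188, 158171) = 13 dividing 338, divide through: 476m ≡ 26 (mod 12167).
Since gcd(476, 12167) = 1, m ≡ 26·(476)⁻¹ ≡ 2914 (mod 12167). Smallest non-negative: 2914.

2914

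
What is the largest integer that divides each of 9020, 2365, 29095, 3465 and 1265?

gcd(9020, 2365): 9020 = 3·2365 + 1925; 2365 = 1·1925 + 440; 1925 = 4·440 + 165; 440 = 2·165 + 110; 165 = 1·110 + 55; 110 = 2·55 + 0 → 55
gcd(55, 29095): 29095 = 529·55 + 0 → 55
gcd(55, 3465): 3465 = 63·55 + 0 → 55
gcd(55, 1265): 1265 = 23·55 + 0 → 55

55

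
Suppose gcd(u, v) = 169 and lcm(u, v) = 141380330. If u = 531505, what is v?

44954

u·v = gcd·lcm = 169·141380330 = 23893275770, so v = 23893275770/531505 = 44954.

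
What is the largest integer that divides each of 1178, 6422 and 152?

1178 = 2 · 19 · 31; 6422 = 2 · 13² · 19; 152 = 2³ · 19
gcd takes min exponent of each prime: 2 · 19 = 38

38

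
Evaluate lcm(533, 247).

533 = 13 · 41; 247 = 13 · 19
max exponents: 13 · 19 · 41 = 10127

10127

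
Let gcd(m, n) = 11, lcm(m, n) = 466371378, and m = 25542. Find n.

200849

m·n = gcd·lcm = 11·466371378 = 5130085158, so n = 5130085158/25542 = 200849.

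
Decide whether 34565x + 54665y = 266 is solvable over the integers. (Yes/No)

gcd(34565, 54665): 54665 = 1·34565 + 20100; 34565 = 1·20100 + 14465; 20100 = 1·14465 + 5635; 14465 = 2·5635 + 3195; 5635 = 1·3195 + 2440; 3195 = 1·2440 + 755; 2440 = 3·755 + 175; 755 = 4·175 + 55; 175 = 3·55 + 10; 55 = 5·10 + 5; 10 = 2·5 + 0 → 5
5 does not divide 266, so a solution does not exist.

No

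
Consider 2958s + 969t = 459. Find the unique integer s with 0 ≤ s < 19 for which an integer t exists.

9

Reduce mod 969: 2958s ≡ 459 (mod 969). With g = gcd(2958, 969) = 51 dividing 459, divide through: 58s ≡ 9 (mod 19).
Since gcd(58, 19) = 1, s ≡ 9·(58)⁻¹ ≡ 9 (mod 19). Smallest non-negative: 9.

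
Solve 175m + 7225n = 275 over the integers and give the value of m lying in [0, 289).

gcd(175, 7225) = 25 (Euclid: 7225 = 41·175 + 50; 175 = 3·50 + 25; 50 = 2·25 + 0), and 25 | 275.
Extended Euclid: 175·(124) + 7225·(-3) = 25. Scale by 11: m₀ = 1364.
General solution m = m₀ + 289t; reducing mod 289 gives m = 208 (and n = -5).

208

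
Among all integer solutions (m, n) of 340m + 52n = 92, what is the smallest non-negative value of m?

Euclid: 340 = 6·52 + 28; 52 = 1·28 + 24; 28 = 1·24 + 4; 24 = 6·4 + 0 → gcd = 4; 92 = 4·23.
Back-substitution yields 340·(2) + 52·(-13) = 4, so one solution is m = 2·23 = 46, n = -13·23 = -299.
Solutions in m differ by 52/4 = 13; the one in [0, 13) is 46 mod 13 = 7.

7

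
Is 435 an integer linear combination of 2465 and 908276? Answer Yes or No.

No

gcd(2465, 908276): 908276 = 368·2465 + 1156; 2465 = 2·1156 + 153; 1156 = 7·153 + 85; 153 = 1·85 + 68; 85 = 1·68 + 17; 68 = 4·17 + 0 → 17
17 does not divide 435, so a solution does not exist.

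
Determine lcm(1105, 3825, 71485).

41818725

lcm(1105, 3825) = 1105·3825/gcd = 4226625/85 = 49725
lcm(49725, 71485) = 49725·71485/gcd = 3554591625/85 = 41818725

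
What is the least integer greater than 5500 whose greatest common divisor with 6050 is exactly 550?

6600

Multiples of 550 above 5500: 550·11, 550·12, … . Need the cofactor coprime to 6050/550 = 11.
Checking s = 11, 12, … the first with gcd(s, 11) = 1 is s = 12, giving 6600.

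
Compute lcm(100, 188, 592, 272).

11825200

100 = 2² · 5²; 188 = 2² · 47; 592 = 2⁴ · 37; 272 = 2⁴ · 17
lcm takes max exponent of each prime: 2⁴ · 5² · 17 · 37 · 47 = 11825200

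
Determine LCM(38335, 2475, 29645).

929815425

38335 = 5 · 11 · 17 · 41; 2475 = 3² · 5² · 11; 29645 = 5 · 7² · 11²
lcm takes max exponent of each prime: 3² · 5² · 7² · 11² · 17 · 41 = 929815425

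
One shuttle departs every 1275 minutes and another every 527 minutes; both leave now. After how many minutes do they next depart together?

gcd first: 1275 = 2·527 + 221; 527 = 2·221 + 85; 221 = 2·85 + 51; 85 = 1·51 + 34; 51 = 1·34 + 17; 34 = 2·17 + 0 → gcd = 17
lcm = 1275·527/gcd = 671925/17 = 39525

39525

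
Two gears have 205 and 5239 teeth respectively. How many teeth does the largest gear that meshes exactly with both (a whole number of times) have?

1

205 = 5 · 41
5239 = 13² · 31
Common: 1 = 1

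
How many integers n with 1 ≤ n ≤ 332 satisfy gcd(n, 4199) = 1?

4199 = 13·17·19. Inclusion–exclusion on these primes:
332 − ⌊332/13⌋ − ⌊332/17⌋ − ⌊332/19⌋ + ⌊332/221⌋ + ⌊332/247⌋ + ⌊332/323⌋ − ⌊332/4199⌋ = 274

274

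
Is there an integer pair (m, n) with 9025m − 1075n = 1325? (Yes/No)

Yes

gcd(9025, 1075): 9025 = 8·1075 + 425; 1075 = 2·425 + 225; 425 = 1·225 + 200; 225 = 1·200 + 25; 200 = 8·25 + 0 → 25
25 divides 1325, so a solution exists.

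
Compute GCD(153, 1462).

17

153 = 3² · 17
1462 = 2 · 17 · 43
Common: 17 = 17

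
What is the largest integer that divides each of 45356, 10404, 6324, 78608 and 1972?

gcd(45356, 10404): 45356 = 4·10404 + 3740; 10404 = 2·3740 + 2924; 3740 = 1·2924 + 816; 2924 = 3·816 + 476; 816 = 1·476 + 340; 476 = 1·340 + 136; 340 = 2·136 + 68; 136 = 2·68 + 0 → 68
gcd(68, 6324): 6324 = 93·68 + 0 → 68
gcd(68, 78608): 78608 = 1156·68 + 0 → 68
gcd(68, 1972): 1972 = 29·68 + 0 → 68

68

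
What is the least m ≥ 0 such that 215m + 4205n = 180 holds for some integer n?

392

gcd(215, 4205) = 5 (Euclid: 4205 = 19·215 + 120; 215 = 1·120 + 95; 120 = 1·95 + 25; 95 = 3·25 + 20; 25 = 1·20 + 5; 20 = 4·5 + 0), and 5 | 180.
Extended Euclid: 215·(-176) + 4205·(9) = 5. Scale by 36: m₀ = -6336.
General solution m = m₀ + 841t; reducing mod 841 gives m = 392 (and n = -20).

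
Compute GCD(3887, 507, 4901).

169

3887 = 13² · 23; 507 = 3 · 13²; 4901 = 13² · 29
gcd takes min exponent of each prime: 13² = 169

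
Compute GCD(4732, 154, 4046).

gcd(4732, 154): 4732 = 30·154 + 112; 154 = 1·112 + 42; 112 = 2·42 + 28; 42 = 1·28 + 14; 28 = 2·14 + 0 → 14
gcd(14, 4046): 4046 = 289·14 + 0 → 14

14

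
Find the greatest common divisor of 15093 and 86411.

Euclid: 86411 = 5·15093 + 10946; 15093 = 1·10946 + 4147; 10946 = 2·4147 + 2652; 4147 = 1·2652 + 1495; 2652 = 1·1495 + 1157; 1495 = 1·1157 + 338; 1157 = 3·338 + 143; 338 = 2·143 + 52; 143 = 2·52 + 39; 52 = 1·39 + 13; 39 = 3·13 + 0. Last nonzero remainder: 13.

13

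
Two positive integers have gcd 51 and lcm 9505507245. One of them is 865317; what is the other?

Using uv = gcd(u,v)·lcm(u,v) = 51·9505507245 = 484780869495, we get v = 484780869495/865317 = 560235.

560235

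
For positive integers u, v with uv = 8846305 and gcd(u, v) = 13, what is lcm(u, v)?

680485

gcd·lcm = product, so lcm = 8846305/13 = 680485.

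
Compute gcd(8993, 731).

17

Euclid: 8993 = 12·731 + 221; 731 = 3·221 + 68; 221 = 3·68 + 17; 68 = 4·17 + 0. Last nonzero remainder: 17.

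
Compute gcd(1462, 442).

1462 = 2 · 17 · 43
442 = 2 · 13 · 17
Common: 2 · 17 = 34

34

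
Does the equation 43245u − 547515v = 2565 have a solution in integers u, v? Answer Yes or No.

Yes

By Bézout, 43245u − 547515v = 2565 has integer solutions iff gcd(43245, 547515) | 2565.
Euclid: 547515 = 12·43245 + 28575; 43245 = 1·28575 + 14670; 28575 = 1·14670 + 13905; 14670 = 1·13905 + 765; 13905 = 18·765 + 135; 765 = 5·135 + 90; 135 = 1·90 + 45; 90 = 2·45 + 0. gcd = 45; 2565 mod 45 = 0. Yes.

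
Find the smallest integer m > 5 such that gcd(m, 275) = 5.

10

275 = 5·55. Any m with gcd(m, 275) = 5 is a multiple of 5, say 5s, with s coprime to 55.
Need s > 5/5, so s ≥ 2. First s ≥ 2 with gcd(s, 55) = 1 is s = 2. Thus m = 5·2 = 10.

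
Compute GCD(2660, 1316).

28

2660 = 2² · 5 · 7 · 19
1316 = 2² · 7 · 47
Common: 2² · 7 = 28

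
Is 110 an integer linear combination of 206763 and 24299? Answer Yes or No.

By Bézout, 206763u − 24299v = 110 has integer solutions iff gcd(206763, 24299) | 110.
Euclid: 206763 = 8·24299 + 12371; 24299 = 1·12371 + 11928; 12371 = 1·11928 + 443; 11928 = 26·443 + 410; 443 = 1·410 + 33; 410 = 12·33 + 14; 33 = 2·14 + 5; 14 = 2·5 + 4; 5 = 1·4 + 1; 4 = 4·1 + 0. gcd = 1; 110 mod 1 = 0. Yes.

Yes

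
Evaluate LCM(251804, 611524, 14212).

251804 = 2² · 7 · 17 · 23²; 611524 = 2² · 17² · 23²; 14212 = 2² · 11 · 17 · 19
lcm takes max exponent of each prime: 2² · 7 · 11 · 17² · 19 · 23² = 894659612

894659612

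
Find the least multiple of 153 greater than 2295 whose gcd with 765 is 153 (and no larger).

2448

Multiples of 153 above 2295: 153·16, 153·17, … . Need the cofactor coprime to 765/153 = 5.
Checking s = 16, 17, … the first with gcd(s, 5) = 1 is s = 16, giving 2448.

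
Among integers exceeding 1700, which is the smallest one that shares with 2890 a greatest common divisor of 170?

1870

Multiples of 170 above 1700: 170·11, 170·12, … . Need the cofactor coprime to 2890/170 = 17.
Checking s = 11, 12, … the first with gcd(s, 17) = 1 is s = 11, giving 1870.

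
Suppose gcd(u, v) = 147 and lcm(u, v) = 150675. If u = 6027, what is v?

3675

Using uv = gcd(u,v)·lcm(u,v) = 147·150675 = 22149225, we get v = 22149225/6027 = 3675.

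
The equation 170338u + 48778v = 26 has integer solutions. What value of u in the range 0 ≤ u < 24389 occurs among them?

gcd(170338, 48778) = 2 (Euclid: 170338 = 3·48778 + 24004; 48778 = 2·24004 + 770; 24004 = 31·770 + 134; 770 = 5·134 + 100; 134 = 1·100 + 34; 100 = 2·34 + 32; 34 = 1·32 + 2; 32 = 16·2 + 0), and 2 | 26.
Extended Euclid: 170338·(1457) + 48778·(-5088) = 2. Scale by 13: u₀ = 18941.
General solution u = u₀ + 24389t; reducing mod 24389 gives u = 18941 (and v = -66144).

18941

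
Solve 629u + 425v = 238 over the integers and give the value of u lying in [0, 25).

22

Euclid: 629 = 1·425 + 204; 425 = 2·204 + 17; 204 = 12·17 + 0 → gcd = 17; 238 = 17·14.
Back-substitution yields 629·(-2) + 425·(3) = 17, so one solution is u = -2·14 = -28, v = 3·14 = 42.
Solutions in u differ by 425/17 = 25; the one in [0, 25) is -28 mod 25 = 22.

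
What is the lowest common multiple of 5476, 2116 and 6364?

124562572

5476 = 2² · 37²; 2116 = 2² · 23²; 6364 = 2² · 37 · 43
lcm takes max exponent of each prime: 2² · 23² · 37² · 43 = 124562572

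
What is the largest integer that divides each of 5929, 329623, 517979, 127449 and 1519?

5929 = 7² · 11²; 329623 = 7³ · 31²; 517979 = 7² · 11 · 31²; 127449 = 3² · 7² · 17²; 1519 = 7² · 31
gcd takes min exponent of each prime: 7² = 49

49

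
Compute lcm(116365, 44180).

1028201140

gcd first: 116365 = 2·44180 + 28005; 44180 = 1·28005 + 16175; 28005 = 1·16175 + 11830; 16175 = 1·11830 + 4345; 11830 = 2·4345 + 3140; 4345 = 1·3140 + 1205; 3140 = 2·1205 + 730; 1205 = 1·730 + 475; 730 = 1·475 + 255; 475 = 1·255 + 220; 255 = 1·220 + 35; 220 = 6·35 + 10; 35 = 3·10 + 5; 10 = 2·5 + 0 → gcd = 5
lcm = 116365·44180/gcd = 5141005700/5 = 1028201140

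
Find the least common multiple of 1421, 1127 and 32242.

1421 = 7² · 29; 1127 = 7² · 23; 32242 = 2 · 7³ · 47
lcm takes max exponent of each prime: 2 · 7³ · 23 · 29 · 47 = 21505414

21505414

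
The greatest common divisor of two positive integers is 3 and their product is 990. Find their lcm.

Since gcd(p,q)·lcm(p,q) = pq, lcm = 990/3 = 330.

330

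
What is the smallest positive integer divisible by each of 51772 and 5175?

gcd first: 51772 = 10·5175 + 22; 5175 = 235·22 + 5; 22 = 4·5 + 2; 5 = 2·2 + 1; 2 = 2·1 + 0 → gcd = 1
lcm = 51772·5175/gcd = 267920100/1 = 267920100

267920100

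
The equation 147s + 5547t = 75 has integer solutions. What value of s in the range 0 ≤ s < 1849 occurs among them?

642

Euclid: 5547 = 37·147 + 108; 147 = 1·108 + 39; 108 = 2·39 + 30; 39 = 1·30 + 9; 30 = 3·9 + 3; 9 = 3·3 + 0 → gcd = 3; 75 = 3·25.
Back-substitution yields 147·(-566) + 5547·(15) = 3, so one solution is s = -566·25 = -14150, t = 15·25 = 375.
Solutions in s differ by 5547/3 = 1849; the one in [0, 1849) is -14150 mod 1849 = 642.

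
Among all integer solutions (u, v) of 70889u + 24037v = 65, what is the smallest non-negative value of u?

295

Reduce mod 24037: 70889u ≡ 65 (mod 24037). With g = gcd(70889, 24037) = 13 dividing 65, divide through: 5453u ≡ 5 (mod 1849).
Since gcd(5453, 1849) = 1, u ≡ 5·(5453)⁻¹ ≡ 295 (mod 1849). Smallest non-negative: 295.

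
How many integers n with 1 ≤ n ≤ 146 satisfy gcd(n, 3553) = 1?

3553 = 11·17·19. Inclusion–exclusion on these primes:
146 − ⌊146/11⌋ − ⌊146/17⌋ − ⌊146/19⌋ + ⌊146/187⌋ + ⌊146/209⌋ + ⌊146/323⌋ − ⌊146/3553⌋ = 118

118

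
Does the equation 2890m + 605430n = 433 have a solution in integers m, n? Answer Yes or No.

By Bézout, 2890m + 605430n = 433 has integer solutions iff gcd(2890, 605430) | 433.
Euclid: 605430 = 209·2890 + 1420; 2890 = 2·1420 + 50; 1420 = 28·50 + 20; 50 = 2·20 + 10; 20 = 2·10 + 0. gcd = 10; 433 mod 10 = 3. No.

No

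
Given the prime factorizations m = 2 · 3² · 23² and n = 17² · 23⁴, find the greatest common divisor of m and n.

min exponent per shared prime: 23² = 529

529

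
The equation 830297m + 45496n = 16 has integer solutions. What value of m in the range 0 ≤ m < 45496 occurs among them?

gcd(830297, 45496) = 1 (Euclid: 830297 = 18·45496 + 11369; 45496 = 4·11369 + 20; 11369 = 568·20 + 9; 20 = 2·9 + 2; 9 = 4·2 + 1; 2 = 2·1 + 0), and 1 | 16.
Extended Euclid: 830297·(20473) + 45496·(-373630) = 1. Scale by 16: m₀ = 327568.
General solution m = m₀ + 45496t; reducing mod 45496 gives m = 9096 (and n = -166001).

9096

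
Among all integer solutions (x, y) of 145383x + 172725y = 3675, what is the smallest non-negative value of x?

600

gcd(145383, 172725) = 147 (Euclid: 172725 = 1·145383 + 27342; 145383 = 5·27342 + 8673; 27342 = 3·8673 + 1323; 8673 = 6·1323 + 735; 1323 = 1·735 + 588; 735 = 1·588 + 147; 588 = 4·147 + 0), and 147 | 3675.
Extended Euclid: 145383·(259) + 172725·(-218) = 147. Scale by 25: x₀ = 6475.
General solution x = x₀ + 1175t; reducing mod 1175 gives x = 600 (and y = -505).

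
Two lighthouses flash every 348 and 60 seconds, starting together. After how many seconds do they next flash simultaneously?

1740

gcd first: 348 = 5·60 + 48; 60 = 1·48 + 12; 48 = 4·12 + 0 → gcd = 12
lcm = 348·60/gcd = 20880/12 = 1740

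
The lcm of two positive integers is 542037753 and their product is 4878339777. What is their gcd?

9

gcd·lcm = product, so gcd = 4878339777/542037753 = 9.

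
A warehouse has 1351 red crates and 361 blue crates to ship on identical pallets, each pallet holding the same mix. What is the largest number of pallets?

1

Euclid: 1351 = 3·361 + 268; 361 = 1·268 + 93; 268 = 2·93 + 82; 93 = 1·82 + 11; 82 = 7·11 + 5; 11 = 2·5 + 1; 5 = 5·1 + 0. Last nonzero remainder: 1.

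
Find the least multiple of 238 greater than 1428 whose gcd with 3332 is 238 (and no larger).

Multiples of 238 above 1428: 238·7, 238·8, … . Need the cofactor coprime to 3332/238 = 14.
Checking s = 7, 8, … the first with gcd(s, 14) = 1 is s = 9, giving 2142.

2142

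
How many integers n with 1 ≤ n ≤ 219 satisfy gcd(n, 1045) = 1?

152

Prime factors of 1045: 5, 11, 19. Count integers ≤ 219 divisible by none of them.
By inclusion–exclusion: 219 − ⌊219/5⌋ − ⌊219/11⌋ − ⌊219/19⌋ + ⌊219/55⌋ + ⌊219/95⌋ + ⌊219/209⌋ − ⌊219/1045⌋ = 152.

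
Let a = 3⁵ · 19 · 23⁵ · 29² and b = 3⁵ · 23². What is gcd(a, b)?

min exponent per shared prime: 3⁵ · 23² = 128547

128547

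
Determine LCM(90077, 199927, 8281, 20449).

lcm(90077, 199927) = 90077·199927/gcd = 18008824379/2197 = 8197007
lcm(8197007, 8281) = 8197007·8281/gcd = 67879414967/1183 = 57379049
lcm(57379049, 20449) = 57379049·20449/gcd = 1173344173001/169 = 6942864929

6942864929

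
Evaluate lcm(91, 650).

91 = 7 · 13; 650 = 2 · 5² · 13
max exponents: 2 · 5² · 7 · 13 = 4550

4550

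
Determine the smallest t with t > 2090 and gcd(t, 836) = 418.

Multiples of 418 above 2090: 418·6, 418·7, … . Need the cofactor coprime to 836/418 = 2.
Checking s = 6, 7, … the first with gcd(s, 2) = 1 is s = 7, giving 2926.

2926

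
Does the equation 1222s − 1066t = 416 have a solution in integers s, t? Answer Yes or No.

Yes

By Bézout, 1222s − 1066t = 416 has integer solutions iff gcd(1222, 1066) | 416.
Euclid: 1222 = 1·1066 + 156; 1066 = 6·156 + 130; 156 = 1·130 + 26; 130 = 5·26 + 0. gcd = 26; 416 mod 26 = 0. Yes.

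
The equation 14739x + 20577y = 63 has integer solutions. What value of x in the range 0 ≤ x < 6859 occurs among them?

Euclid: 20577 = 1·14739 + 5838; 14739 = 2·5838 + 3063; 5838 = 1·3063 + 2775; 3063 = 1·2775 + 288; 2775 = 9·288 + 183; 288 = 1·183 + 105; 183 = 1·105 + 78; 105 = 1·78 + 27; 78 = 2·27 + 24; 27 = 1·24 + 3; 24 = 8·3 + 0 → gcd = 3; 63 = 3·21.
Back-substitution yields 14739·(786) + 20577·(-563) = 3, so one solution is x = 786·21 = 16506, y = -563·21 = -11823.
Solutions in x differ by 20577/3 = 6859; the one in [0, 6859) is 16506 mod 6859 = 2788.

2788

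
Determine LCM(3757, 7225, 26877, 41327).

96085275

lcm(3757, 7225) = 3757·7225/gcd = 27144325/289 = 93925
lcm(93925, 26877) = 93925·26877/gcd = 2524422225/289 = 8735025
lcm(8735025, 41327) = 8735025·41327/gcd = 360992378175/3757 = 96085275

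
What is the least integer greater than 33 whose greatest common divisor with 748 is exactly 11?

55

Multiples of 11 above 33: 11·4, 11·5, … . Need the cofactor coprime to 748/11 = 68.
Checking s = 4, 5, … the first with gcd(s, 68) = 1 is s = 5, giving 55.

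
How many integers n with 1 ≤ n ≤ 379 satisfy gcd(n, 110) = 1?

110 = 2·5·11. Inclusion–exclusion on these primes:
379 − ⌊379/2⌋ − ⌊379/5⌋ − ⌊379/11⌋ + ⌊379/10⌋ + ⌊379/22⌋ + ⌊379/55⌋ − ⌊379/110⌋ = 138

138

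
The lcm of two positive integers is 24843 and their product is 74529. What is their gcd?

From gcd × lcm = ab: gcd = 74529 / 24843 = 3.

3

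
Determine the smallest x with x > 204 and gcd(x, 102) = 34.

238

Multiples of 34 above 204: 34·7, 34·8, … . Need the cofactor coprime to 102/34 = 3.
Checking s = 7, 8, … the first with gcd(s, 3) = 1 is s = 7, giving 238.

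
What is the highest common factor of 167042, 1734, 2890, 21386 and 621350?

gcd(167042, 1734): 167042 = 96·1734 + 578; 1734 = 3·578 + 0 → 578
gcd(578, 2890): 2890 = 5·578 + 0 → 578
gcd(578, 21386): 21386 = 37·578 + 0 → 578
gcd(578, 621350): 621350 = 1075·578 + 0 → 578

578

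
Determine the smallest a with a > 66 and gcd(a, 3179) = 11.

gcd(a, 3179) = 11 forces 11 | a; write a = 11s. Then gcd(11s, 11·289) = 11·gcd(s, 289), so need gcd(s, 289) = 1.
11s > 66 gives s ≥ 7. The least s ≥ 7 coprime to 289 is 7, so a = 11·7 = 77.

77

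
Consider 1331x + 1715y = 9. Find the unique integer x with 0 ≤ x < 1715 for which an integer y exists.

1514

Euclid: 1715 = 1·1331 + 384; 1331 = 3·384 + 179; 384 = 2·179 + 26; 179 = 6·26 + 23; 26 = 1·23 + 3; 23 = 7·3 + 2; 3 = 1·2 + 1; 2 = 2·1 + 0 → gcd = 1; 9 = 1·9.
Back-substitution yields 1331·(-594) + 1715·(461) = 1, so one solution is x = -594·9 = -5346, y = 461·9 = 4149.
Solutions in x differ by 1715/1 = 1715; the one in [0, 1715) is -5346 mod 1715 = 1514.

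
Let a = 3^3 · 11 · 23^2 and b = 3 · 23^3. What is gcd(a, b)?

1587

min exponent per shared prime: 3 · 23^2 = 1587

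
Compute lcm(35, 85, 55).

lcm(35, 85) = 35·85/gcd = 2975/5 = 595
lcm(595, 55) = 595·55/gcd = 32725/5 = 6545

6545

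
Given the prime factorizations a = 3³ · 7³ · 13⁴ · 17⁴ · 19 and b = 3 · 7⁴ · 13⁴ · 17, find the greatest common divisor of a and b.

499617573

min exponent per shared prime: 3 · 7³ · 13⁴ · 17 = 499617573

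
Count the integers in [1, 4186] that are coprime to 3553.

3393

Prime factors of 3553: 11, 17, 19. Count integers ≤ 4186 divisible by none of them.
By inclusion–exclusion: 4186 − ⌊4186/11⌋ − ⌊4186/17⌋ − ⌊4186/19⌋ + ⌊4186/187⌋ + ⌊4186/209⌋ + ⌊4186/323⌋ − ⌊4186/3553⌋ = 3393.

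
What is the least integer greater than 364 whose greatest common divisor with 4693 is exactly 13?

gcd(k, 4693) = 13 forces 13 | k; write k = 13s. Then gcd(13s, 13·361) = 13·gcd(s, 361), so need gcd(s, 361) = 1.
13s > 364 gives s ≥ 29. The least s ≥ 29 coprime to 361 is 29, so k = 13·29 = 377.

377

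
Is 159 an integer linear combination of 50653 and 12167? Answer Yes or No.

Yes

By Bézout, 50653x − 12167y = 159 has integer solutions iff gcd(50653, 12167) | 159.
Euclid: 50653 = 4·12167 + 1985; 12167 = 6·1985 + 257; 1985 = 7·257 + 186; 257 = 1·186 + 71; 186 = 2·71 + 44; 71 = 1·44 + 27; 44 = 1·27 + 17; 27 = 1·17 + 10; 17 = 1·10 + 7; 10 = 1·7 + 3; 7 = 2·3 + 1; 3 = 3·1 + 0. gcd = 1; 159 mod 1 = 0. Yes.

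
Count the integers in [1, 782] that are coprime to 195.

386

Prime factors of 195: 3, 5, 13. Count integers ≤ 782 divisible by none of them.
By inclusion–exclusion: 782 − ⌊782/3⌋ − ⌊782/5⌋ − ⌊782/13⌋ + ⌊782/15⌋ + ⌊782/39⌋ + ⌊782/65⌋ − ⌊782/195⌋ = 386.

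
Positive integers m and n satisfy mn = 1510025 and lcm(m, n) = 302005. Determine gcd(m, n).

5

From gcd × lcm = mn: gcd = 1510025 / 302005 = 5.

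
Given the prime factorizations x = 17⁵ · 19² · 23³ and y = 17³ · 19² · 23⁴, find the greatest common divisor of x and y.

21579306031

min exponent per shared prime: 17³ · 19² · 23³ = 21579306031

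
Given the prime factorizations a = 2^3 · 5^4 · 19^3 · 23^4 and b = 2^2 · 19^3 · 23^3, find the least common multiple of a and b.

9597147095000

max exponent per prime: 2^3 · 5^4 · 19^3 · 23^4 = 9597147095000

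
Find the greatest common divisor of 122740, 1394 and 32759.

17

122740 = 2² · 5 · 17 · 19²; 1394 = 2 · 17 · 41; 32759 = 17 · 41 · 47
gcd takes min exponent of each prime: 17 = 17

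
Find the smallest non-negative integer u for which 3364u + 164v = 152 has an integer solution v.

35

gcd(3364, 164) = 4 (Euclid: 3364 = 20·164 + 84; 164 = 1·84 + 80; 84 = 1·80 + 4; 80 = 20·4 + 0), and 4 | 152.
Extended Euclid: 3364·(2) + 164·(-41) = 4. Scale by 38: u₀ = 76.
General solution u = u₀ + 41t; reducing mod 41 gives u = 35 (and v = -717).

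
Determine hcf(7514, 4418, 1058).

gcd(7514, 4418): 7514 = 1·4418 + 3096; 4418 = 1·3096 + 1322; 3096 = 2·1322 + 452; 1322 = 2·452 + 418; 452 = 1·418 + 34; 418 = 12·34 + 10; 34 = 3·10 + 4; 10 = 2·4 + 2; 4 = 2·2 + 0 → 2
gcd(2, 1058): 1058 = 529·2 + 0 → 2

2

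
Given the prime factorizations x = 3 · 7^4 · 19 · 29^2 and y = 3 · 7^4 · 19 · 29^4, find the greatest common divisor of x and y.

115096737

min exponent per shared prime: 3 · 7^4 · 19 · 29^2 = 115096737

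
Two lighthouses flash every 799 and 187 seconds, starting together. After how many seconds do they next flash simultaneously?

799 = 17 · 47; 187 = 11 · 17
max exponents: 11 · 17 · 47 = 8789

8789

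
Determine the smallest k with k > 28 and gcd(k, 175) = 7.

175 = 7·25. Any k with gcd(k, 175) = 7 is a multiple of 7, say 7s, with s coprime to 25.
Need s > 28/7, so s ≥ 5. First s ≥ 5 with gcd(s, 25) = 1 is s = 6. Thus k = 7·6 = 42.

42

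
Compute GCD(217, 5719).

Euclid: 5719 = 26·217 + 77; 217 = 2·77 + 63; 77 = 1·63 + 14; 63 = 4·14 + 7; 14 = 2·7 + 0. Last nonzero remainder: 7.

7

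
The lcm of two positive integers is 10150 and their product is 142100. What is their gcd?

14

From gcd × lcm = pq: gcd = 142100 / 10150 = 14.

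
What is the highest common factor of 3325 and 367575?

Euclid: 367575 = 110·3325 + 1825; 3325 = 1·1825 + 1500; 1825 = 1·1500 + 325; 1500 = 4·325 + 200; 325 = 1·200 + 125; 200 = 1·125 + 75; 125 = 1·75 + 50; 75 = 1·50 + 25; 50 = 2·25 + 0. Last nonzero remainder: 25.

25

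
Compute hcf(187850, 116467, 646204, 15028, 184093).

gcd(187850, 116467): 187850 = 1·116467 + 71383; 116467 = 1·71383 + 45084; 71383 = 1·45084 + 26299; 45084 = 1·26299 + 18785; 26299 = 1·18785 + 7514; 18785 = 2·7514 + 3757; 7514 = 2·3757 + 0 → 3757
gcd(3757, 646204): 646204 = 172·3757 + 0 → 3757
gcd(3757, 15028): 15028 = 4·3757 + 0 → 3757
gcd(3757, 184093): 184093 = 49·3757 + 0 → 3757

3757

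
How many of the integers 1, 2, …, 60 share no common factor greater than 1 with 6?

20

6 = 2·3. Inclusion–exclusion on these primes:
60 − ⌊60/2⌋ − ⌊60/3⌋ + ⌊60/6⌋ = 20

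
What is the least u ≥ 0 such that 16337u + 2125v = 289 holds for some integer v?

22

Reduce mod 2125: 16337u ≡ 289 (mod 2125). With g = gcd(16337, 2125) = 17 dividing 289, divide through: 961u ≡ 17 (mod 125).
Since gcd(961, 125) = 1, u ≡ 17·(961)⁻¹ ≡ 22 (mod 125). Smallest non-negative: 22.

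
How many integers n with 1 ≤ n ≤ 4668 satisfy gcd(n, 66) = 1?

Prime factors of 66: 2, 3, 11. Count integers ≤ 4668 divisible by none of them.
By inclusion–exclusion: 4668 − ⌊4668/2⌋ − ⌊4668/3⌋ − ⌊4668/11⌋ + ⌊4668/6⌋ + ⌊4668/22⌋ + ⌊4668/33⌋ − ⌊4668/66⌋ = 1415.

1415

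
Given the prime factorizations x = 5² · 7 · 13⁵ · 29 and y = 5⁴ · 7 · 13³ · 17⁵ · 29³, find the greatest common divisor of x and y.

min exponent per shared prime: 5² · 7 · 13³ · 29 = 11149775

11149775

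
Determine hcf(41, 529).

1

41 = 41
529 = 23²
Common: 1 = 1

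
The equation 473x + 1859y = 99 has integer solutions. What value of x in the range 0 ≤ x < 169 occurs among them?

Euclid: 1859 = 3·473 + 440; 473 = 1·440 + 33; 440 = 13·33 + 11; 33 = 3·11 + 0 → gcd = 11; 99 = 11·9.
Back-substitution yields 473·(-55) + 1859·(14) = 11, so one solution is x = -55·9 = -495, y = 14·9 = 126.
Solutions in x differ by 1859/11 = 169; the one in [0, 169) is -495 mod 169 = 12.

12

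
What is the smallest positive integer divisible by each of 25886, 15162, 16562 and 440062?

25886 = 2 · 7 · 43²; 15162 = 2 · 3 · 7 · 19²; 16562 = 2 · 7² · 13²; 440062 = 2 · 7 · 17 · 43²
lcm takes max exponent of each prime: 2 · 3 · 7² · 13² · 17 · 19² · 43² = 563802593718

563802593718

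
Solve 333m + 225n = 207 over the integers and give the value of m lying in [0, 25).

4

gcd(333, 225) = 9 (Euclid: 333 = 1·225 + 108; 225 = 2·108 + 9; 108 = 12·9 + 0), and 9 | 207.
Extended Euclid: 333·(-2) + 225·(3) = 9. Scale by 23: m₀ = -46.
General solution m = m₀ + 25t; reducing mod 25 gives m = 4 (and n = -5).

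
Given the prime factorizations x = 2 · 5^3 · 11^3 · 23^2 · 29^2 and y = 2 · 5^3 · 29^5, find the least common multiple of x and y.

max exponent per prime: 2 · 5^3 · 11^3 · 23^2 · 29^5 = 3610469874937750

3610469874937750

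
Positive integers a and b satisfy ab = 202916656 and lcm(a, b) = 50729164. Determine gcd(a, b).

From gcd × lcm = ab: gcd = 202916656 / 50729164 = 4.

4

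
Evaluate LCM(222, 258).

9546

gcd first: 258 = 1·222 + 36; 222 = 6·36 + 6; 36 = 6·6 + 0 → gcd = 6
lcm = 222·258/gcd = 57276/6 = 9546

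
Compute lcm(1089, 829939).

7469451

gcd first: 829939 = 762·1089 + 121; 1089 = 9·121 + 0 → gcd = 121
lcm = 1089·829939/gcd = 903803571/121 = 7469451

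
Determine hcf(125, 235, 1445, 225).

gcd(125, 235): 235 = 1·125 + 110; 125 = 1·110 + 15; 110 = 7·15 + 5; 15 = 3·5 + 0 → 5
gcd(5, 1445): 1445 = 289·5 + 0 → 5
gcd(5, 225): 225 = 45·5 + 0 → 5

5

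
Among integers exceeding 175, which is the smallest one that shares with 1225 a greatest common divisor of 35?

210

gcd(x, 1225) = 35 forces 35 | x; write x = 35s. Then gcd(35s, 35·35) = 35·gcd(s, 35), so need gcd(s, 35) = 1.
35s > 175 gives s ≥ 6. The least s ≥ 6 coprime to 35 is 6, so x = 35·6 = 210.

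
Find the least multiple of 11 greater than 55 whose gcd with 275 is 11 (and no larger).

66

gcd(t, 275) = 11 forces 11 | t; write t = 11s. Then gcd(11s, 11·25) = 11·gcd(s, 25), so need gcd(s, 25) = 1.
11s > 55 gives s ≥ 6. The least s ≥ 6 coprime to 25 is 6, so t = 11·6 = 66.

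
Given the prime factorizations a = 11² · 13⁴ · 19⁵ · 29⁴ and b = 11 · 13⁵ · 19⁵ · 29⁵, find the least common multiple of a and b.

max exponent per prime: 11² · 13⁵ · 19⁵ · 29⁵ = 2281708320518635497203

2281708320518635497203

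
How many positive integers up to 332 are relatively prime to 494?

494 = 2·13·19. Inclusion–exclusion on these primes:
332 − ⌊332/2⌋ − ⌊332/13⌋ − ⌊332/19⌋ + ⌊332/26⌋ + ⌊332/38⌋ + ⌊332/247⌋ − ⌊332/494⌋ = 145

145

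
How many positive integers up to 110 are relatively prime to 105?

51

105 = 3·5·7. Inclusion–exclusion on these primes:
110 − ⌊110/3⌋ − ⌊110/5⌋ − ⌊110/7⌋ + ⌊110/15⌋ + ⌊110/21⌋ + ⌊110/35⌋ − ⌊110/105⌋ = 51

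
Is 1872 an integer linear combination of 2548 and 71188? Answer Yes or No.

By Bézout, 2548u + 71188v = 1872 has integer solutions iff gcd(2548, 71188) | 1872.
Euclid: 71188 = 27·2548 + 2392; 2548 = 1·2392 + 156; 2392 = 15·156 + 52; 156 = 3·52 + 0. gcd = 52; 1872 mod 52 = 0. Yes.

Yes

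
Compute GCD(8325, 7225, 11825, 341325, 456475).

8325 = 3² · 5² · 37; 7225 = 5² · 17²; 11825 = 5² · 11 · 43; 341325 = 3² · 5² · 37 · 41; 456475 = 5² · 19 · 31²
gcd takes min exponent of each prime: 5² = 25

25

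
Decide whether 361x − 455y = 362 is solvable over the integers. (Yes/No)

Yes

By Bézout, 361x − 455y = 362 has integer solutions iff gcd(361, 455) | 362.
Euclid: 455 = 1·361 + 94; 361 = 3·94 + 79; 94 = 1·79 + 15; 79 = 5·15 + 4; 15 = 3·4 + 3; 4 = 1·3 + 1; 3 = 3·1 + 0. gcd = 1; 362 mod 1 = 0. Yes.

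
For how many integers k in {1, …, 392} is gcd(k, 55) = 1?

286

55 = 5·11. Inclusion–exclusion on these primes:
392 − ⌊392/5⌋ − ⌊392/11⌋ + ⌊392/55⌋ = 286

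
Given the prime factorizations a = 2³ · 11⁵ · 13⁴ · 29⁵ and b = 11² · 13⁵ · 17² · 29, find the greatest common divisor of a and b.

min exponent per shared prime: 11² · 13⁴ · 29 = 100220549

100220549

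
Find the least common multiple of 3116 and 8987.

3116 = 2² · 19 · 41; 8987 = 11 · 19 · 43
max exponents: 2² · 11 · 19 · 41 · 43 = 1473868

1473868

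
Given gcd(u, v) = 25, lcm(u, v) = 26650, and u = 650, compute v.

1025

u·v = gcd·lcm = 25·26650 = 666250, so v = 666250/650 = 1025.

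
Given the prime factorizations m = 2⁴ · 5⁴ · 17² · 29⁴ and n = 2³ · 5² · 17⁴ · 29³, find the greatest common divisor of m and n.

1409684200

min exponent per shared prime: 2³ · 5² · 17² · 29³ = 1409684200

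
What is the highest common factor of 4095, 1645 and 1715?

gcd(4095, 1645): 4095 = 2·1645 + 805; 1645 = 2·805 + 35; 805 = 23·35 + 0 → 35
gcd(35, 1715): 1715 = 49·35 + 0 → 35

35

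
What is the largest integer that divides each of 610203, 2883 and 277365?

3

gcd(610203, 2883): 610203 = 211·2883 + 1890; 2883 = 1·1890 + 993; 1890 = 1·993 + 897; 993 = 1·897 + 96; 897 = 9·96 + 33; 96 = 2·33 + 30; 33 = 1·30 + 3; 30 = 10·3 + 0 → 3
gcd(3, 277365): 277365 = 92455·3 + 0 → 3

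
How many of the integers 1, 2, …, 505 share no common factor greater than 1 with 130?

187

130 = 2·5·13. Inclusion–exclusion on these primes:
505 − ⌊505/2⌋ − ⌊505/5⌋ − ⌊505/13⌋ + ⌊505/10⌋ + ⌊505/26⌋ + ⌊505/65⌋ − ⌊505/130⌋ = 187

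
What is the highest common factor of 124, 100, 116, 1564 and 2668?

124 = 2² · 31; 100 = 2² · 5²; 116 = 2² · 29; 1564 = 2² · 17 · 23; 2668 = 2² · 23 · 29
gcd takes min exponent of each prime: 2² = 4

4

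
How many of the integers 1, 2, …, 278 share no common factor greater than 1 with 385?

385 = 5·7·11. Inclusion–exclusion on these primes:
278 − ⌊278/5⌋ − ⌊278/7⌋ − ⌊278/11⌋ + ⌊278/35⌋ + ⌊278/55⌋ + ⌊278/77⌋ − ⌊278/385⌋ = 174

174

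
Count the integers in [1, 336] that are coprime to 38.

159

Prime factors of 38: 2, 19. Count integers ≤ 336 divisible by none of them.
By inclusion–exclusion: 336 − ⌊336/2⌋ − ⌊336/19⌋ + ⌊336/38⌋ = 159.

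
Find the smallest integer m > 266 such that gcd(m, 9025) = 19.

gcd(m, 9025) = 19 forces 19 | m; write m = 19s. Then gcd(19s, 19·475) = 19·gcd(s, 475), so need gcd(s, 475) = 1.
19s > 266 gives s ≥ 15. The least s ≥ 15 coprime to 475 is 16, so m = 19·16 = 304.

304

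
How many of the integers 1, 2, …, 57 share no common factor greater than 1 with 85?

85 = 5·17. Inclusion–exclusion on these primes:
57 − ⌊57/5⌋ − ⌊57/17⌋ + ⌊57/85⌋ = 43

43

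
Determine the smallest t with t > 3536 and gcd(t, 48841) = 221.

3978

48841 = 221·221. Any t with gcd(t, 48841) = 221 is a multiple of 221, say 221s, with s coprime to 221.
Need s > 3536/221, so s ≥ 17. First s ≥ 17 with gcd(s, 221) = 1 is s = 18. Thus t = 221·18 = 3978.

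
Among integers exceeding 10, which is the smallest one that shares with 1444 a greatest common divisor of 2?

Multiples of 2 above 10: 2·6, 2·7, … . Need the cofactor coprime to 1444/2 = 722.
Checking s = 6, 7, … the first with gcd(s, 722) = 1 is s = 7, giving 14.

14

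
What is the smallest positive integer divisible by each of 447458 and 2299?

447458 = 2 · 11² · 43²; 2299 = 11² · 19
max exponents: 2 · 11² · 19 · 43² = 8501702

8501702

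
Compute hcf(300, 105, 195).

gcd(300, 105): 300 = 2·105 + 90; 105 = 1·90 + 15; 90 = 6·15 + 0 → 15
gcd(15, 195): 195 = 13·15 + 0 → 15

15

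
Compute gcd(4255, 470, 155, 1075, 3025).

4255 = 5 · 23 · 37; 470 = 2 · 5 · 47; 155 = 5 · 31; 1075 = 5² · 43; 3025 = 5² · 11²
gcd takes min exponent of each prime: 5 = 5

5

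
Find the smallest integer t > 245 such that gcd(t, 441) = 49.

gcd(t, 441) = 49 forces 49 | t; write t = 49s. Then gcd(49s, 49·9) = 49·gcd(s, 9), so need gcd(s, 9) = 1.
49s > 245 gives s ≥ 6. The least s ≥ 6 coprime to 9 is 7, so t = 49·7 = 343.

343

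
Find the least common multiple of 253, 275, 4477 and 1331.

253 = 11 · 23; 275 = 5² · 11; 4477 = 11² · 37; 1331 = 11³
lcm takes max exponent of each prime: 5² · 11³ · 23 · 37 = 28317025

28317025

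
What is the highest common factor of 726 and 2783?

121

726 = 2 · 3 · 11²
2783 = 11² · 23
Common: 11² = 121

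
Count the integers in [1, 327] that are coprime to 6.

109

Prime factors of 6: 2, 3. Count integers ≤ 327 divisible by none of them.
By inclusion–exclusion: 327 − ⌊327/2⌋ − ⌊327/3⌋ + ⌊327/6⌋ = 109.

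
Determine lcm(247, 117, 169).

28899

lcm(247, 117) = 247·117/gcd = 28899/13 = 2223
lcm(2223, 169) = 2223·169/gcd = 375687/13 = 28899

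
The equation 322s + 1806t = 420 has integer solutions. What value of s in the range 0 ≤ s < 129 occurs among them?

Reduce mod 1806: 322s ≡ 420 (mod 1806). With g = gcd(322, 1806) = 14 dividing 420, divide through: 23s ≡ 30 (mod 129).
Since gcd(23, 129) = 1, s ≡ 30·(23)⁻¹ ≡ 63 (mod 129). Smallest non-negative: 63.

63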